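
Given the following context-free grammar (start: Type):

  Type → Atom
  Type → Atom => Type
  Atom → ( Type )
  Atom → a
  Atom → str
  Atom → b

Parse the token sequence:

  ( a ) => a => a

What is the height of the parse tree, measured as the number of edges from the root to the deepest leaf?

4

[Type [Atom ( [Type [Atom a]] )] => [Type [Atom a] => [Type [Atom a]]]]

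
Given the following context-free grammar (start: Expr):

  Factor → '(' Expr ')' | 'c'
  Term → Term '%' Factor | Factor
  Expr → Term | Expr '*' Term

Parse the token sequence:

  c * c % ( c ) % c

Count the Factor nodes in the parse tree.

5

[Expr [Expr [Term [Factor c]]] * [Term [Term [Term [Factor c]] % [Factor ( [Expr [Term [Factor c]]] )]] % [Factor c]]]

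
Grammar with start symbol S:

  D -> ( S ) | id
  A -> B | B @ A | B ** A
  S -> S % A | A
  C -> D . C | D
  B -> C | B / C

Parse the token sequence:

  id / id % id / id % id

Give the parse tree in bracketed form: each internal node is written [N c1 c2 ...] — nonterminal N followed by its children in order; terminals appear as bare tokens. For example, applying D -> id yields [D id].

[S [S [S [A [B [B [C [D id]]] / [C [D id]]]]] % [A [B [B [C [D id]]] / [C [D id]]]]] % [A [B [C [D id]]]]]

S
S % A
S % A % A
A % A % A
B % A % A
B / C % A % A
C / C % A % A
D / C % A % A
id / C % A % A
id / D % A % A
id / id % A % A
id / id % B % A
id / id % B / C % A
id / id % C / C % A
id / id % D / C % A
id / id % id / C % A
id / id % id / D % A
id / id % id / id % A
id / id % id / id % B
id / id % id / id % C
id / id % id / id % D
id / id % id / id % id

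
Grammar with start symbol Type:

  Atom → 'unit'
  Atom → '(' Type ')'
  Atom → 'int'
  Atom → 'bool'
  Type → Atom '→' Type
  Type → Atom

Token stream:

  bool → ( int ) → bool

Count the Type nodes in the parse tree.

4

[Type [Atom bool] → [Type [Atom ( [Type [Atom int]] )] → [Type [Atom bool]]]]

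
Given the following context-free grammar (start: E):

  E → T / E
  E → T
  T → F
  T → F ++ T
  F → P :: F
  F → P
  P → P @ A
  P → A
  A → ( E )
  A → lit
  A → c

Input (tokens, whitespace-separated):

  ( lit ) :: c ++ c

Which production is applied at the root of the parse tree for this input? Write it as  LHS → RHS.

[E [T [F [P [A ( [E [T [F [P [A lit]]]]] )]] :: [F [P [A c]]]] ++ [T [F [P [A c]]]]]]

E → T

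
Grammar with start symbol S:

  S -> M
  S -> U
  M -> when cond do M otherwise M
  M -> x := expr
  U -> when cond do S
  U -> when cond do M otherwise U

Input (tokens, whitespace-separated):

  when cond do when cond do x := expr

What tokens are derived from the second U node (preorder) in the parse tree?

when cond do x := expr

[S [U when cond do [S [U when cond do [S [M x := expr]]]]]]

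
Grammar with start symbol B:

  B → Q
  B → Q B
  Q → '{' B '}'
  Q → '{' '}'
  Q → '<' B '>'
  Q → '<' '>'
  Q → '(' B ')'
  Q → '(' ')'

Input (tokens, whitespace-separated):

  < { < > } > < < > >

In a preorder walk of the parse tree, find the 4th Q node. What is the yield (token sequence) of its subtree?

< < > >

[B [Q < [B [Q { [B [Q < >]] }]] >] [B [Q < [B [Q < >]] >]]]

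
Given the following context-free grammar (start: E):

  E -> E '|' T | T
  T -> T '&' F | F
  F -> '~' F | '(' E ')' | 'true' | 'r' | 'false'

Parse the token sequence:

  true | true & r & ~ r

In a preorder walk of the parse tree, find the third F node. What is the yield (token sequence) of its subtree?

r

[E [E [T [F true]]] | [T [T [T [F true]] & [F r]] & [F ~ [F r]]]]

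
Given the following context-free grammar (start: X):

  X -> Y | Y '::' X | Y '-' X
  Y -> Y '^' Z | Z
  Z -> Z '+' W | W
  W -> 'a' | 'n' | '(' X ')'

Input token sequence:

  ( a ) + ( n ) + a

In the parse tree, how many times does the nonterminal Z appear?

5

[X [Y [Z [Z [Z [W ( [X [Y [Z [W a]]]] )]] + [W ( [X [Y [Z [W n]]]] )]] + [W a]]]]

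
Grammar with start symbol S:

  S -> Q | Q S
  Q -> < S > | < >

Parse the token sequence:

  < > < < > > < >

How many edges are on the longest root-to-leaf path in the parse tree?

5

[S [Q < >] [S [Q < [S [Q < >]] >] [S [Q < >]]]]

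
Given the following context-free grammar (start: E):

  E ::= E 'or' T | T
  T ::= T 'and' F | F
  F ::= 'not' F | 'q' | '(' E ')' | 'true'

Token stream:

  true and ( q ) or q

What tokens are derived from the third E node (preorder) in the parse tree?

[E [E [T [T [F true]] and [F ( [E [T [F q]]] )]]] or [T [F q]]]

q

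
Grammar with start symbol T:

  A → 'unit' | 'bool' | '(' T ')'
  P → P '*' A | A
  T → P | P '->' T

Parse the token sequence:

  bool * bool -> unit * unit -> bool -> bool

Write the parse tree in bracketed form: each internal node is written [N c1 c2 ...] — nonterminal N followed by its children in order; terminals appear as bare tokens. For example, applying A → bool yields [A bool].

T
P -> T
P * A -> T
A * A -> T
bool * A -> T
bool * bool -> T
bool * bool -> P -> T
bool * bool -> P * A -> T
bool * bool -> A * A -> T
bool * bool -> unit * A -> T
bool * bool -> unit * unit -> T
bool * bool -> unit * unit -> P -> T
bool * bool -> unit * unit -> A -> T
bool * bool -> unit * unit -> bool -> T
bool * bool -> unit * unit -> bool -> P
bool * bool -> unit * unit -> bool -> A
bool * bool -> unit * unit -> bool -> bool

[T [P [P [A bool]] * [A bool]] -> [T [P [P [A unit]] * [A unit]] -> [T [P [A bool]] -> [T [P [A bool]]]]]]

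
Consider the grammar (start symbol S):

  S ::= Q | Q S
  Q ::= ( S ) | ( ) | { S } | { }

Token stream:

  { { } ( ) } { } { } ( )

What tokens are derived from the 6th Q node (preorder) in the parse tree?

( )

[S [Q { [S [Q { }] [S [Q ( )]]] }] [S [Q { }] [S [Q { }] [S [Q ( )]]]]]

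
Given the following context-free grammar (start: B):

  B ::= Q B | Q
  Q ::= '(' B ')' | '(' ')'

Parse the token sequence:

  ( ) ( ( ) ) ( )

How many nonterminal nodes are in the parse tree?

8

[B [Q ( )] [B [Q ( [B [Q ( )]] )] [B [Q ( )]]]]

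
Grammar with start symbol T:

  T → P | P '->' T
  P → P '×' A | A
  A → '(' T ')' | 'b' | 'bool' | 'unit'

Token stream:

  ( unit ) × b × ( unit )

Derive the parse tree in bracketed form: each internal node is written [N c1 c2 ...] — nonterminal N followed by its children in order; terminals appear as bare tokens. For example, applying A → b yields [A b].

[T [P [P [P [A ( [T [P [A unit]]] )]] × [A b]] × [A ( [T [P [A unit]]] )]]]

T
P
P × A
P × A × A
A × A × A
( T ) × A × A
( P ) × A × A
( A ) × A × A
( unit ) × A × A
( unit ) × b × A
( unit ) × b × ( T )
( unit ) × b × ( P )
( unit ) × b × ( A )
( unit ) × b × ( unit )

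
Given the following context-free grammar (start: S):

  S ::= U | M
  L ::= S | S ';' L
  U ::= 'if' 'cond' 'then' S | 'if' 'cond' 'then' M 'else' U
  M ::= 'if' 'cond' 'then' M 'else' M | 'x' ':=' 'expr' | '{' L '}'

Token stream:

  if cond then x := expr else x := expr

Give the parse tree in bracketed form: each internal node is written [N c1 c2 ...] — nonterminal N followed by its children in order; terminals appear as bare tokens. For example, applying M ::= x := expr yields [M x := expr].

[S [M if cond then [M x := expr] else [M x := expr]]]

S
M
if cond then M else M
if cond then x := expr else M
if cond then x := expr else x := expr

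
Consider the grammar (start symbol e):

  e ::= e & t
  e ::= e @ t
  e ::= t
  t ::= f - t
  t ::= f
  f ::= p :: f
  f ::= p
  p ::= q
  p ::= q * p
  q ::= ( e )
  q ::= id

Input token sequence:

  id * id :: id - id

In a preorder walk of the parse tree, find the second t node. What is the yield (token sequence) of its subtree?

id

[e [t [f [p [q id] * [p [q id]]] :: [f [p [q id]]]] - [t [f [p [q id]]]]]]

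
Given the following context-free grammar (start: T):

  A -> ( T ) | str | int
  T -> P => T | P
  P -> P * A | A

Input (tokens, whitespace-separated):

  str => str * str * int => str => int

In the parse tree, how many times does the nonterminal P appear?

6

[T [P [A str]] => [T [P [P [P [A str]] * [A str]] * [A int]] => [T [P [A str]] => [T [P [A int]]]]]]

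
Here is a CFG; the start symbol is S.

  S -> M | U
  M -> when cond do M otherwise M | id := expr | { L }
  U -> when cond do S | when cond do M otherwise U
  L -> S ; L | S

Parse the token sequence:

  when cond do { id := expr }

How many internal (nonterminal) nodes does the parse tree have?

7

[S [U when cond do [S [M { [L [S [M id := expr]]] }]]]]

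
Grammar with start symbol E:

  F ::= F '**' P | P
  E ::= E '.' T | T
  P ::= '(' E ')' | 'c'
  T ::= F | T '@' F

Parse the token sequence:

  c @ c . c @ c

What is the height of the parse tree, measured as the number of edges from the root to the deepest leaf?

[E [E [T [T [F [P c]]] @ [F [P c]]]] . [T [T [F [P c]]] @ [F [P c]]]]

6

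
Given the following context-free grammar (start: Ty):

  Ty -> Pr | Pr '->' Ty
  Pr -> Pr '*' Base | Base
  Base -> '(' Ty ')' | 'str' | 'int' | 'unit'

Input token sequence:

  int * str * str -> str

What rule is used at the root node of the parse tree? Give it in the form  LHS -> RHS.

Ty -> Pr '->' Ty

[Ty [Pr [Pr [Pr [Base int]] * [Base str]] * [Base str]] -> [Ty [Pr [Base str]]]]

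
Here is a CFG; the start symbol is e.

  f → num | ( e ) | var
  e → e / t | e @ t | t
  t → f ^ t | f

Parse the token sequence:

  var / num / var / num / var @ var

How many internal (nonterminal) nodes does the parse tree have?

18

[e [e [e [e [e [e [t [f var]]] / [t [f num]]] / [t [f var]]] / [t [f num]]] / [t [f var]]] @ [t [f var]]]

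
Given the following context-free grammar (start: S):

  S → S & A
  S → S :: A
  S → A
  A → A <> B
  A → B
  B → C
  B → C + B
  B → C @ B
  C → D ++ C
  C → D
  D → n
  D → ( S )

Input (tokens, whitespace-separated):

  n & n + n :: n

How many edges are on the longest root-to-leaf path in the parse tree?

[S [S [S [A [B [C [D n]]]]] & [A [B [C [D n]] + [B [C [D n]]]]]] :: [A [B [C [D n]]]]]

7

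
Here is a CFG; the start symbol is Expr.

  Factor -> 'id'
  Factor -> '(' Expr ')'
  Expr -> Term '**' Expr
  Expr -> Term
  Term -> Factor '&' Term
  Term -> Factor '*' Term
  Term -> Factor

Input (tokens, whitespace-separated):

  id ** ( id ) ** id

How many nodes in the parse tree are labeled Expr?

[Expr [Term [Factor id]] ** [Expr [Term [Factor ( [Expr [Term [Factor id]]] )]] ** [Expr [Term [Factor id]]]]]

4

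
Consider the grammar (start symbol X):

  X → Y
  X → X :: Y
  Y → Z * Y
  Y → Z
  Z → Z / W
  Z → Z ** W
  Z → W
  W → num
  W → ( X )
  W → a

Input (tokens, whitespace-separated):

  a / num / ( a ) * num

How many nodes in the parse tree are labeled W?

[X [Y [Z [Z [Z [W a]] / [W num]] / [W ( [X [Y [Z [W a]]]] )]] * [Y [Z [W num]]]]]

5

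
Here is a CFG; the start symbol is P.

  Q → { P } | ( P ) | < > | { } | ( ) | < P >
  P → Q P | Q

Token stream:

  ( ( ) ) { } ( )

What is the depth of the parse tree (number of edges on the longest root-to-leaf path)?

4

[P [Q ( [P [Q ( )]] )] [P [Q { }] [P [Q ( )]]]]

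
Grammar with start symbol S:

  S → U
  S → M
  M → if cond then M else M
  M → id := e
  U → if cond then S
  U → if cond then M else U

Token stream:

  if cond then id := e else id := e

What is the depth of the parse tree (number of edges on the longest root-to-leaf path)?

[S [M if cond then [M id := e] else [M id := e]]]

3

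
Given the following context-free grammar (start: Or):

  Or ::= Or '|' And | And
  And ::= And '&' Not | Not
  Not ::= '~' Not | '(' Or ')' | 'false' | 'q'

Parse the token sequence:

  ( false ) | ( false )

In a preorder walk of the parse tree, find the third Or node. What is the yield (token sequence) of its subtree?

[Or [Or [And [Not ( [Or [And [Not false]]] )]]] | [And [Not ( [Or [And [Not false]]] )]]]

false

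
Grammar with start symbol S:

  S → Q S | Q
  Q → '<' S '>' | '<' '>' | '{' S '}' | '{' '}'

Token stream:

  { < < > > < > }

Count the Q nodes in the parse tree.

[S [Q { [S [Q < [S [Q < >]] >] [S [Q < >]]] }]]

4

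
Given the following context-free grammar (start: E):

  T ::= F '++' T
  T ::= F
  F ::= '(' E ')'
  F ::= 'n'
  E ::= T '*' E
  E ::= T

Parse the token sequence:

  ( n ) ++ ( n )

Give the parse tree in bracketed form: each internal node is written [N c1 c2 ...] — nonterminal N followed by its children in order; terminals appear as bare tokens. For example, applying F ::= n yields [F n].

E
T
F ++ T
( E ) ++ T
( T ) ++ T
( F ) ++ T
( n ) ++ T
( n ) ++ F
( n ) ++ ( E )
( n ) ++ ( T )
( n ) ++ ( F )
( n ) ++ ( n )

[E [T [F ( [E [T [F n]]] )] ++ [T [F ( [E [T [F n]]] )]]]]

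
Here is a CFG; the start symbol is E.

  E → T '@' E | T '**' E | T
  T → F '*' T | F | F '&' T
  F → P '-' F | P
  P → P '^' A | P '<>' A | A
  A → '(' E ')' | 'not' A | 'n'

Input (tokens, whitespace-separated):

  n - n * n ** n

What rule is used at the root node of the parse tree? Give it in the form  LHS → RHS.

[E [T [F [P [A n]] - [F [P [A n]]]] * [T [F [P [A n]]]]] ** [E [T [F [P [A n]]]]]]

E → T '**' E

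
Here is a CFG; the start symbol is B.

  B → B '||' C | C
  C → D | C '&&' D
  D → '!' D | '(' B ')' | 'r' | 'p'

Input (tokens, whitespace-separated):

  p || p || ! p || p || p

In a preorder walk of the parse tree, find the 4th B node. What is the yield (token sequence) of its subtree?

[B [B [B [B [B [C [D p]]] || [C [D p]]] || [C [D ! [D p]]]] || [C [D p]]] || [C [D p]]]

p || p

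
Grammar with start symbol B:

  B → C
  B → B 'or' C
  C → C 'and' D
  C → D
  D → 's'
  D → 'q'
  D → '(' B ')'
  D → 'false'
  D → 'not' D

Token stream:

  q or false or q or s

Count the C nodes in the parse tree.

4

[B [B [B [B [C [D q]]] or [C [D false]]] or [C [D q]]] or [C [D s]]]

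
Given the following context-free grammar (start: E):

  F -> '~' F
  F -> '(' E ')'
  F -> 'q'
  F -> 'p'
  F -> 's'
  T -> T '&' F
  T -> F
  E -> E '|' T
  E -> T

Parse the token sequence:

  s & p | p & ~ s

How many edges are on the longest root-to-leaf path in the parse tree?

5

[E [E [T [T [F s]] & [F p]]] | [T [T [F p]] & [F ~ [F s]]]]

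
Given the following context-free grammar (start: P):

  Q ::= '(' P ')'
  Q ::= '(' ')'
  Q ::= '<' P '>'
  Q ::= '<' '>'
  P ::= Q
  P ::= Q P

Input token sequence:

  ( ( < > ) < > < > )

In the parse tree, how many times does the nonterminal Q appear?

[P [Q ( [P [Q ( [P [Q < >]] )] [P [Q < >] [P [Q < >]]]] )]]

5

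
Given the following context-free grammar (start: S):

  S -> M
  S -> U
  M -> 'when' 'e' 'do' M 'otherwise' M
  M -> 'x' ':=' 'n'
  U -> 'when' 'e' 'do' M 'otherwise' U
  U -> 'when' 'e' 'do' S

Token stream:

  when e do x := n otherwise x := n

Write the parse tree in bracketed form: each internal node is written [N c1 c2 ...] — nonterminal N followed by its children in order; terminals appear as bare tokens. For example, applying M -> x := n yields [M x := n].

[S [M when e do [M x := n] otherwise [M x := n]]]

S
M
when e do M otherwise M
when e do x := n otherwise M
when e do x := n otherwise x := n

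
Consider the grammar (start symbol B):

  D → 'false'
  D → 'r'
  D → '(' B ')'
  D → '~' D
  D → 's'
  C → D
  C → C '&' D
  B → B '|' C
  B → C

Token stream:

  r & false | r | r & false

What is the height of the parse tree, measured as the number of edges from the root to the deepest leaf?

[B [B [B [C [C [D r]] & [D false]]] | [C [D r]]] | [C [C [D r]] & [D false]]]

6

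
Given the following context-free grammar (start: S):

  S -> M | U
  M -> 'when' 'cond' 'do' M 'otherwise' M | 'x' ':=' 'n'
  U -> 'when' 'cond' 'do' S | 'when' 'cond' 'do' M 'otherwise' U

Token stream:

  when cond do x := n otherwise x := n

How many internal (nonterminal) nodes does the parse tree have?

4

[S [M when cond do [M x := n] otherwise [M x := n]]]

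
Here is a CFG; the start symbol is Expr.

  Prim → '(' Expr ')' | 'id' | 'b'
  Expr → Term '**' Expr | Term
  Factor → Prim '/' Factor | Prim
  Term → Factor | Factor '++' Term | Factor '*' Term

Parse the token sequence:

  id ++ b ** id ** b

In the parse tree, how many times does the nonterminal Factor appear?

4

[Expr [Term [Factor [Prim id]] ++ [Term [Factor [Prim b]]]] ** [Expr [Term [Factor [Prim id]]] ** [Expr [Term [Factor [Prim b]]]]]]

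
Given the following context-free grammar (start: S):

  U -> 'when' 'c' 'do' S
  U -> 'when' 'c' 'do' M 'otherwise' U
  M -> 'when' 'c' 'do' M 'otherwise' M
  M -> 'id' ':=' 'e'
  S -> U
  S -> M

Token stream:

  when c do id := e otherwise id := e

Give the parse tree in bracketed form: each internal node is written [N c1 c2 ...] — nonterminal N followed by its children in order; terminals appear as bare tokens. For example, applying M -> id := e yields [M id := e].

[S [M when c do [M id := e] otherwise [M id := e]]]

S
M
when c do M otherwise M
when c do id := e otherwise M
when c do id := e otherwise id := e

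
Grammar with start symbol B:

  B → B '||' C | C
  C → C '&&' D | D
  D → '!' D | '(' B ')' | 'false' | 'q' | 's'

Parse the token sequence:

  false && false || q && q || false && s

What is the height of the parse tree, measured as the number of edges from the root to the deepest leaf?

[B [B [B [C [C [D false]] && [D false]]] || [C [C [D q]] && [D q]]] || [C [C [D false]] && [D s]]]

6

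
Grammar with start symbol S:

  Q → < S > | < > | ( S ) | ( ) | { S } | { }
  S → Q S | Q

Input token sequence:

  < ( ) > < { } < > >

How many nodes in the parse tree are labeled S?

[S [Q < [S [Q ( )]] >] [S [Q < [S [Q { }] [S [Q < >]]] >]]]

5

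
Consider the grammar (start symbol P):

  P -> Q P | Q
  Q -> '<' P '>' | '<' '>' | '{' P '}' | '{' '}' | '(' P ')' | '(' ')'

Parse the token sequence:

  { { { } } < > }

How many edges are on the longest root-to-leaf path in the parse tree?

[P [Q { [P [Q { [P [Q { }]] }] [P [Q < >]]] }]]

6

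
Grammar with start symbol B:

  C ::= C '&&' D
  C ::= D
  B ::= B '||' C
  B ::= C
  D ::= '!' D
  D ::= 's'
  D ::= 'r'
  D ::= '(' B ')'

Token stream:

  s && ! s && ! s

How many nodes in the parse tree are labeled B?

1

[B [C [C [C [D s]] && [D ! [D s]]] && [D ! [D s]]]]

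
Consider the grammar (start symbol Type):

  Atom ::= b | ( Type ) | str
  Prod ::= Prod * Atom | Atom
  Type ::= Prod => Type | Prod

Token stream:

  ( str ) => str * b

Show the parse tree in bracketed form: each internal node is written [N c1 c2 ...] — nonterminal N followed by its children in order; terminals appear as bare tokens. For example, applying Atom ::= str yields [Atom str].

[Type [Prod [Atom ( [Type [Prod [Atom str]]] )]] => [Type [Prod [Prod [Atom str]] * [Atom b]]]]

Type
Prod => Type
Atom => Type
( Type ) => Type
( Prod ) => Type
( Atom ) => Type
( str ) => Type
( str ) => Prod
( str ) => Prod * Atom
( str ) => Atom * Atom
( str ) => str * Atom
( str ) => str * b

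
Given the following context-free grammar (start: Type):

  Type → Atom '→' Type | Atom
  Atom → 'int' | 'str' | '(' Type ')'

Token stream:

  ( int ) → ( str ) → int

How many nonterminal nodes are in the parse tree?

[Type [Atom ( [Type [Atom int]] )] → [Type [Atom ( [Type [Atom str]] )] → [Type [Atom int]]]]

10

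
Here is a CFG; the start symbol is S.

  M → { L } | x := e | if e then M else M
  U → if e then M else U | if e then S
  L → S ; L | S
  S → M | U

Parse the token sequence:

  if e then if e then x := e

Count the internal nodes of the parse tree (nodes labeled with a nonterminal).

6

[S [U if e then [S [U if e then [S [M x := e]]]]]]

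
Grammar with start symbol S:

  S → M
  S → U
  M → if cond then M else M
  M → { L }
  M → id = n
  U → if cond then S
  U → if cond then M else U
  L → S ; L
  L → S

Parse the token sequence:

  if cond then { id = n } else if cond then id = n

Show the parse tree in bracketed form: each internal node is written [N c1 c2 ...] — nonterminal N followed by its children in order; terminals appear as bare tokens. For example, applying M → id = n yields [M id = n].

S
U
if cond then M else U
if cond then { L } else U
if cond then { S } else U
if cond then { M } else U
if cond then { id = n } else U
if cond then { id = n } else if cond then S
if cond then { id = n } else if cond then M
if cond then { id = n } else if cond then id = n

[S [U if cond then [M { [L [S [M id = n]]] }] else [U if cond then [S [M id = n]]]]]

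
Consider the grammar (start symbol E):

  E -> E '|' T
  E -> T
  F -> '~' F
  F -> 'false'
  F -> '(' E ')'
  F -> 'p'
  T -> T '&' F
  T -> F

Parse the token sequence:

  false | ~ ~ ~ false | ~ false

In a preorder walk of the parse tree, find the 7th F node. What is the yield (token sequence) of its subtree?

[E [E [E [T [F false]]] | [T [F ~ [F ~ [F ~ [F false]]]]]] | [T [F ~ [F false]]]]

false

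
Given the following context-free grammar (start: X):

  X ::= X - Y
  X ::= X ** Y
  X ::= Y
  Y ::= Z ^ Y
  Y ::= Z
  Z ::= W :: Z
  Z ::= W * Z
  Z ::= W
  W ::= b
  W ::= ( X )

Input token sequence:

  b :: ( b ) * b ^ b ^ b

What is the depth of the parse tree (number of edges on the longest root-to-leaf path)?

9

[X [Y [Z [W b] :: [Z [W ( [X [Y [Z [W b]]]] )] * [Z [W b]]]] ^ [Y [Z [W b]] ^ [Y [Z [W b]]]]]]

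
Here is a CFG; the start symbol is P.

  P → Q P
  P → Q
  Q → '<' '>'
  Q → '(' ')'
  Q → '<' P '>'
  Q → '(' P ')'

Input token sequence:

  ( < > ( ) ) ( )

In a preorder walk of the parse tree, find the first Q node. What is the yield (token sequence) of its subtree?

( < > ( ) )

[P [Q ( [P [Q < >] [P [Q ( )]]] )] [P [Q ( )]]]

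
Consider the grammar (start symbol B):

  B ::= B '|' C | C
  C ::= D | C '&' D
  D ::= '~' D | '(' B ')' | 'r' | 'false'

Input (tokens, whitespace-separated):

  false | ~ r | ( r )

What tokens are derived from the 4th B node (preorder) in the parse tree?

r

[B [B [B [C [D false]]] | [C [D ~ [D r]]]] | [C [D ( [B [C [D r]]] )]]]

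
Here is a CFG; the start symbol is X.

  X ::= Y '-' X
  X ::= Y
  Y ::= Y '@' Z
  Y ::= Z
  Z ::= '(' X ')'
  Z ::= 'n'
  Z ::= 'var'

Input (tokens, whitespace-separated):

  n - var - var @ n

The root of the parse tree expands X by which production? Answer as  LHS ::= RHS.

X ::= Y '-' X

[X [Y [Z n]] - [X [Y [Z var]] - [X [Y [Y [Z var]] @ [Z n]]]]]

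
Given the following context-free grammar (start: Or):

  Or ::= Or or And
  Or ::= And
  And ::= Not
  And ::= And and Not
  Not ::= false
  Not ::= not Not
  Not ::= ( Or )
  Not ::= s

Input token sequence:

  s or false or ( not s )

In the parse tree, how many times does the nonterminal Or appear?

4

[Or [Or [Or [And [Not s]]] or [And [Not false]]] or [And [Not ( [Or [And [Not not [Not s]]]] )]]]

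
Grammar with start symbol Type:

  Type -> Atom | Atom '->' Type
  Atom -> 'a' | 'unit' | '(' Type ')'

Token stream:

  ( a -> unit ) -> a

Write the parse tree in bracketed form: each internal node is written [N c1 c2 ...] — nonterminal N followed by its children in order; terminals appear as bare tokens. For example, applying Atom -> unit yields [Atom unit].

Type
Atom -> Type
( Type ) -> Type
( Atom -> Type ) -> Type
( a -> Type ) -> Type
( a -> Atom ) -> Type
( a -> unit ) -> Type
( a -> unit ) -> Atom
( a -> unit ) -> a

[Type [Atom ( [Type [Atom a] -> [Type [Atom unit]]] )] -> [Type [Atom a]]]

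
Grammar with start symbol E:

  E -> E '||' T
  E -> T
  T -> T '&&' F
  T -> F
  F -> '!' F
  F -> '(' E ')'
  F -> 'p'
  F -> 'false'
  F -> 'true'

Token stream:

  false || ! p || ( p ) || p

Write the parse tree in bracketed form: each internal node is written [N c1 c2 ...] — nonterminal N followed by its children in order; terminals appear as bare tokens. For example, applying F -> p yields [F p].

[E [E [E [E [T [F false]]] || [T [F ! [F p]]]] || [T [F ( [E [T [F p]]] )]]] || [T [F p]]]

E
E || T
E || T || T
E || T || T || T
T || T || T || T
F || T || T || T
false || T || T || T
false || F || T || T
false || ! F || T || T
false || ! p || T || T
false || ! p || F || T
false || ! p || ( E ) || T
false || ! p || ( T ) || T
false || ! p || ( F ) || T
false || ! p || ( p ) || T
false || ! p || ( p ) || F
false || ! p || ( p ) || p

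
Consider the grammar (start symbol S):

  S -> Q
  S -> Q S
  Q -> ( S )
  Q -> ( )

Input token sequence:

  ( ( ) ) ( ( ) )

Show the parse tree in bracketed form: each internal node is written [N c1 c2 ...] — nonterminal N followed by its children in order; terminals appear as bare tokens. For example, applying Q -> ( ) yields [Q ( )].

S
Q S
( S ) S
( Q ) S
( ( ) ) S
( ( ) ) Q
( ( ) ) ( S )
( ( ) ) ( Q )
( ( ) ) ( ( ) )

[S [Q ( [S [Q ( )]] )] [S [Q ( [S [Q ( )]] )]]]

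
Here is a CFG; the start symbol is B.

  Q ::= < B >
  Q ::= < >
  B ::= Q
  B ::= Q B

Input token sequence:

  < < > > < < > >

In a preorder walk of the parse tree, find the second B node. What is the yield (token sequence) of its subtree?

[B [Q < [B [Q < >]] >] [B [Q < [B [Q < >]] >]]]

< >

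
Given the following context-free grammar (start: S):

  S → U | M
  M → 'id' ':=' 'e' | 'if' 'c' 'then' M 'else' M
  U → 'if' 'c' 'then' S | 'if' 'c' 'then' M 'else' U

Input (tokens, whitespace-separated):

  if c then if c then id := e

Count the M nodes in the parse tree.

[S [U if c then [S [U if c then [S [M id := e]]]]]]

1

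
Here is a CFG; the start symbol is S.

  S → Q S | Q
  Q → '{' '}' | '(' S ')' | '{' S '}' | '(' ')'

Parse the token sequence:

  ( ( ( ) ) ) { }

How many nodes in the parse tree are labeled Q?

4

[S [Q ( [S [Q ( [S [Q ( )]] )]] )] [S [Q { }]]]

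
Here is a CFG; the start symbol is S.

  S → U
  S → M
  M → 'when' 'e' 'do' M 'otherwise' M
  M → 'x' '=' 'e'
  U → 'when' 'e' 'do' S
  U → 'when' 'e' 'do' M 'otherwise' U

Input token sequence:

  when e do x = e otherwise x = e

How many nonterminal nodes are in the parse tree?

4

[S [M when e do [M x = e] otherwise [M x = e]]]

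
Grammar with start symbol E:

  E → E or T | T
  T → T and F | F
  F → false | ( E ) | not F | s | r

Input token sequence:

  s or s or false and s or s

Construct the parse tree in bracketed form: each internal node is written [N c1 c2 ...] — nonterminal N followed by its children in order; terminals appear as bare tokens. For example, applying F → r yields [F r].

[E [E [E [E [T [F s]]] or [T [F s]]] or [T [T [F false]] and [F s]]] or [T [F s]]]

E
E or T
E or T or T
E or T or T or T
T or T or T or T
F or T or T or T
s or T or T or T
s or F or T or T
s or s or T or T
s or s or T and F or T
s or s or F and F or T
s or s or false and F or T
s or s or false and s or T
s or s or false and s or F
s or s or false and s or s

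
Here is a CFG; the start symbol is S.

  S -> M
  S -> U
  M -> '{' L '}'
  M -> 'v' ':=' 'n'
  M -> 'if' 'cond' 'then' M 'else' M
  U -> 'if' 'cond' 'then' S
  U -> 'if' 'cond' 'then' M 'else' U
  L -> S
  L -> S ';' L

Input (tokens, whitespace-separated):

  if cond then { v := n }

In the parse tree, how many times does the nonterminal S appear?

3

[S [U if cond then [S [M { [L [S [M v := n]]] }]]]]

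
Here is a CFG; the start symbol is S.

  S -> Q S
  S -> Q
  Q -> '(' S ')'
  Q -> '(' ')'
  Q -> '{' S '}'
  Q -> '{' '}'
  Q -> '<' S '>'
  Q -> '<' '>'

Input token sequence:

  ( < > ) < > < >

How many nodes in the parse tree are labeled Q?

[S [Q ( [S [Q < >]] )] [S [Q < >] [S [Q < >]]]]

4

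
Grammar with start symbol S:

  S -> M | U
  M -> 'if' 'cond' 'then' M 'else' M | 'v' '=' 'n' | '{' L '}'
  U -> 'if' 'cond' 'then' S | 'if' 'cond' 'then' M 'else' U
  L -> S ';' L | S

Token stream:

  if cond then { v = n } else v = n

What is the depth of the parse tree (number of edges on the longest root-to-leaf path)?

6

[S [M if cond then [M { [L [S [M v = n]]] }] else [M v = n]]]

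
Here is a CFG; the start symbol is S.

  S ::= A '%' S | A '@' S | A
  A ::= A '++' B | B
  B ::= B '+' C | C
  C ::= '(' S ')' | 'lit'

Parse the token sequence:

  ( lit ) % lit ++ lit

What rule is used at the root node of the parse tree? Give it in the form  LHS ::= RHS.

[S [A [B [C ( [S [A [B [C lit]]]] )]]] % [S [A [A [B [C lit]]] ++ [B [C lit]]]]]

S ::= A '%' S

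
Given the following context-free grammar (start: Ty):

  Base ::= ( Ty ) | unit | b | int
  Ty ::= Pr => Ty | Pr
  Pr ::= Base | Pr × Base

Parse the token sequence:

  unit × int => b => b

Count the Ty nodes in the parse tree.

3

[Ty [Pr [Pr [Base unit]] × [Base int]] => [Ty [Pr [Base b]] => [Ty [Pr [Base b]]]]]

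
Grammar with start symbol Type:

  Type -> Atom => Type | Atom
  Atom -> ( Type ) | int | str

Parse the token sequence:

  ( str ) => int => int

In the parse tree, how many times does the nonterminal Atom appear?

4

[Type [Atom ( [Type [Atom str]] )] => [Type [Atom int] => [Type [Atom int]]]]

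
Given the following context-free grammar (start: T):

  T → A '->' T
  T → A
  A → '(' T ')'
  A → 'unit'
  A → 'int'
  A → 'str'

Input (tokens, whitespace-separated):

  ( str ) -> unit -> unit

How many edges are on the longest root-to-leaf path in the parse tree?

[T [A ( [T [A str]] )] -> [T [A unit] -> [T [A unit]]]]

4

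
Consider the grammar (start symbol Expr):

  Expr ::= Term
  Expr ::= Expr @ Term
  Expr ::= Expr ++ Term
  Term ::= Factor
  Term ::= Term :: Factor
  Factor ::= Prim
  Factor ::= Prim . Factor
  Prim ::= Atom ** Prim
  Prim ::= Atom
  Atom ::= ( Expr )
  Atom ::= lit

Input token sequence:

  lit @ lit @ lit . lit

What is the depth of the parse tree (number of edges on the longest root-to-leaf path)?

[Expr [Expr [Expr [Term [Factor [Prim [Atom lit]]]]] @ [Term [Factor [Prim [Atom lit]]]]] @ [Term [Factor [Prim [Atom lit]] . [Factor [Prim [Atom lit]]]]]]

7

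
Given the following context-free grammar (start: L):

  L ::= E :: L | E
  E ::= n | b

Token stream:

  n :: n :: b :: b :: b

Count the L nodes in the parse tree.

[L [E n] :: [L [E n] :: [L [E b] :: [L [E b] :: [L [E b]]]]]]

5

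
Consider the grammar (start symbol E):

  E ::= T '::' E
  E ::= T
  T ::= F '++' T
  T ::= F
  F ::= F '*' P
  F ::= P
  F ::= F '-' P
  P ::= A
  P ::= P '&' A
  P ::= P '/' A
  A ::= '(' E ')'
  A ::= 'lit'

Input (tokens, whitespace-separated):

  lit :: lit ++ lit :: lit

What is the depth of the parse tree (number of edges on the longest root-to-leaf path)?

[E [T [F [P [A lit]]]] :: [E [T [F [P [A lit]]] ++ [T [F [P [A lit]]]]] :: [E [T [F [P [A lit]]]]]]]

7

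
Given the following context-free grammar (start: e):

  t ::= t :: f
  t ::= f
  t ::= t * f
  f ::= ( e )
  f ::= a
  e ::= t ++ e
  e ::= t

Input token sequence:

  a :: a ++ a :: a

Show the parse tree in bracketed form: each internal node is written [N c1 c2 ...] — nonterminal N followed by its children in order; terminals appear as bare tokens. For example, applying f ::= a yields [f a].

e
t ++ e
t :: f ++ e
f :: f ++ e
a :: f ++ e
a :: a ++ e
a :: a ++ t
a :: a ++ t :: f
a :: a ++ f :: f
a :: a ++ a :: f
a :: a ++ a :: a

[e [t [t [f a]] :: [f a]] ++ [e [t [t [f a]] :: [f a]]]]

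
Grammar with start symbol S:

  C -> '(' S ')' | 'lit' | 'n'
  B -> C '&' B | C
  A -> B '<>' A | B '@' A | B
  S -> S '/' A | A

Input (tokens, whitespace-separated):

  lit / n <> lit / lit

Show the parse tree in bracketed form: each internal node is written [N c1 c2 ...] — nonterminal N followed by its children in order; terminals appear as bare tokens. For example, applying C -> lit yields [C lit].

[S [S [S [A [B [C lit]]]] / [A [B [C n]] <> [A [B [C lit]]]]] / [A [B [C lit]]]]

S
S / A
S / A / A
A / A / A
B / A / A
C / A / A
lit / A / A
lit / B <> A / A
lit / C <> A / A
lit / n <> A / A
lit / n <> B / A
lit / n <> C / A
lit / n <> lit / A
lit / n <> lit / B
lit / n <> lit / C
lit / n <> lit / lit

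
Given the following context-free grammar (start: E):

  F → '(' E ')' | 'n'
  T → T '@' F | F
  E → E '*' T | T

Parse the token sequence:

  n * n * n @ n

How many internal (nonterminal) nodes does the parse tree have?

[E [E [E [T [F n]]] * [T [F n]]] * [T [T [F n]] @ [F n]]]

11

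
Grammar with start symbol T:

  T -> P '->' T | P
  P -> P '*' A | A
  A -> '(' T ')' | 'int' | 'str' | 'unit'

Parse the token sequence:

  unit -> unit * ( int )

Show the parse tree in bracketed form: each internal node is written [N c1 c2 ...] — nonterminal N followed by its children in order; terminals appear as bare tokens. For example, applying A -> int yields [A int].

T
P -> T
A -> T
unit -> T
unit -> P
unit -> P * A
unit -> A * A
unit -> unit * A
unit -> unit * ( T )
unit -> unit * ( P )
unit -> unit * ( A )
unit -> unit * ( int )

[T [P [A unit]] -> [T [P [P [A unit]] * [A ( [T [P [A int]]] )]]]]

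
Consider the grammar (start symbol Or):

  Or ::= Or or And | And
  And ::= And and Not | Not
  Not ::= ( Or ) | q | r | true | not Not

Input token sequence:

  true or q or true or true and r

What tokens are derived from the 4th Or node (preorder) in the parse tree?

[Or [Or [Or [Or [And [Not true]]] or [And [Not q]]] or [And [Not true]]] or [And [And [Not true]] and [Not r]]]

true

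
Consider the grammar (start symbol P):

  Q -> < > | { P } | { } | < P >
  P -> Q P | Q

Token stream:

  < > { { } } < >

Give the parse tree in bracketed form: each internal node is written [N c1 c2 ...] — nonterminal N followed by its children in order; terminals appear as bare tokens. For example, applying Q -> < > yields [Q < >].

[P [Q < >] [P [Q { [P [Q { }]] }] [P [Q < >]]]]

P
Q P
< > P
< > Q P
< > { P } P
< > { Q } P
< > { { } } P
< > { { } } Q
< > { { } } < >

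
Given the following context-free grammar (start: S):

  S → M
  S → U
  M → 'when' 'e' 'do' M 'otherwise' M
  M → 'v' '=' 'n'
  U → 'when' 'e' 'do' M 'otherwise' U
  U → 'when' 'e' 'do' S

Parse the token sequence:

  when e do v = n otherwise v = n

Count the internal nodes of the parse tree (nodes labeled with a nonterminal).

[S [M when e do [M v = n] otherwise [M v = n]]]

4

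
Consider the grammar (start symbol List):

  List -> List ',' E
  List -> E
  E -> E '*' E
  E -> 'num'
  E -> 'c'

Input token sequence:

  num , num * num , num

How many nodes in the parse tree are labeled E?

[List [List [List [E num]] , [E [E num] * [E num]]] , [E num]]

5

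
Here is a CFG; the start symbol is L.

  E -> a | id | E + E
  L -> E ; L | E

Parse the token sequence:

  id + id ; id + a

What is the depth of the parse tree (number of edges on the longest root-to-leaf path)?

[L [E [E id] + [E id]] ; [L [E [E id] + [E a]]]]

4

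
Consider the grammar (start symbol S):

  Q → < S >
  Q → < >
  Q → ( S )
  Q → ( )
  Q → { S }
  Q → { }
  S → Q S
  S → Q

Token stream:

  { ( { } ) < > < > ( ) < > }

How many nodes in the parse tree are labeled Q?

7

[S [Q { [S [Q ( [S [Q { }]] )] [S [Q < >] [S [Q < >] [S [Q ( )] [S [Q < >]]]]]] }]]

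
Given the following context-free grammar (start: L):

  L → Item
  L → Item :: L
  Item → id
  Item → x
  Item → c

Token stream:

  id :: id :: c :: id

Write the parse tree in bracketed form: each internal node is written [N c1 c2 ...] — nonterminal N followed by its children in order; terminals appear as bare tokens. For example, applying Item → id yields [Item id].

L
Item :: L
id :: L
id :: Item :: L
id :: id :: L
id :: id :: Item :: L
id :: id :: c :: L
id :: id :: c :: Item
id :: id :: c :: id

[L [Item id] :: [L [Item id] :: [L [Item c] :: [L [Item id]]]]]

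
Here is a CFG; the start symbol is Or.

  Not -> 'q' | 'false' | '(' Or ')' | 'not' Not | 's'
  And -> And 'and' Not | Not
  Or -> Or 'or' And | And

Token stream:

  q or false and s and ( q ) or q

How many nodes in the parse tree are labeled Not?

[Or [Or [Or [And [Not q]]] or [And [And [And [Not false]] and [Not s]] and [Not ( [Or [And [Not q]]] )]]] or [And [Not q]]]

6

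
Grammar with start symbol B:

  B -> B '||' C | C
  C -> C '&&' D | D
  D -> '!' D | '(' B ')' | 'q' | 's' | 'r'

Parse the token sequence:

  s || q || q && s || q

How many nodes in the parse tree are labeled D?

[B [B [B [B [C [D s]]] || [C [D q]]] || [C [C [D q]] && [D s]]] || [C [D q]]]

5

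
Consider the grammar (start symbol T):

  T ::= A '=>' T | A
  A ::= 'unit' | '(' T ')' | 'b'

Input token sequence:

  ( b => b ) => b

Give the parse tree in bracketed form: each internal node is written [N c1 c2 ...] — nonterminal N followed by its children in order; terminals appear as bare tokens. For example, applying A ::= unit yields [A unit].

T
A => T
( T ) => T
( A => T ) => T
( b => T ) => T
( b => A ) => T
( b => b ) => T
( b => b ) => A
( b => b ) => b

[T [A ( [T [A b] => [T [A b]]] )] => [T [A b]]]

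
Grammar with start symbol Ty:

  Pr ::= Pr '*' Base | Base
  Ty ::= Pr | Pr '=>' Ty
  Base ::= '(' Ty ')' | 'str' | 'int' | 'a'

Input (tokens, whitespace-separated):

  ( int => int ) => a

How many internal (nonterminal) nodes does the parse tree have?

[Ty [Pr [Base ( [Ty [Pr [Base int]] => [Ty [Pr [Base int]]]] )]] => [Ty [Pr [Base a]]]]

12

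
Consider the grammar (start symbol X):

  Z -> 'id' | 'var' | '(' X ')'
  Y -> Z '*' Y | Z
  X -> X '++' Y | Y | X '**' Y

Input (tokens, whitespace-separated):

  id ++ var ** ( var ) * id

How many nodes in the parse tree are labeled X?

[X [X [X [Y [Z id]]] ++ [Y [Z var]]] ** [Y [Z ( [X [Y [Z var]]] )] * [Y [Z id]]]]

4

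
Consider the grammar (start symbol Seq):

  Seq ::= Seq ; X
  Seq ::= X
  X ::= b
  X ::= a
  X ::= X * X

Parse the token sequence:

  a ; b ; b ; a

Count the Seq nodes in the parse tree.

[Seq [Seq [Seq [Seq [X a]] ; [X b]] ; [X b]] ; [X a]]

4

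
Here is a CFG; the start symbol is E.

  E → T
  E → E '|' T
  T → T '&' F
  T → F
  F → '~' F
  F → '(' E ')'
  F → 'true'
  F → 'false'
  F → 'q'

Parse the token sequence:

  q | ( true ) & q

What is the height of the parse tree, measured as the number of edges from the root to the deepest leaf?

[E [E [T [F q]]] | [T [T [F ( [E [T [F true]]] )]] & [F q]]]

7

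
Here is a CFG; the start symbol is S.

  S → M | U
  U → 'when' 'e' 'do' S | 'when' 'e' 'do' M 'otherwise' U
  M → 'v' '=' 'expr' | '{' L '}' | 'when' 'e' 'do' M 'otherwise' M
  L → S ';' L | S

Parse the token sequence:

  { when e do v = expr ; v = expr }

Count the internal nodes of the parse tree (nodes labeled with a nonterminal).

[S [M { [L [S [U when e do [S [M v = expr]]]] ; [L [S [M v = expr]]]] }]]

10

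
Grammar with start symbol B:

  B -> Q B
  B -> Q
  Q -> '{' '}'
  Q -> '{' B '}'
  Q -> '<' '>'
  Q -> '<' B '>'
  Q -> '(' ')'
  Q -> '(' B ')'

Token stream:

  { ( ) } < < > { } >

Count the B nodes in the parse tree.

5

[B [Q { [B [Q ( )]] }] [B [Q < [B [Q < >] [B [Q { }]]] >]]]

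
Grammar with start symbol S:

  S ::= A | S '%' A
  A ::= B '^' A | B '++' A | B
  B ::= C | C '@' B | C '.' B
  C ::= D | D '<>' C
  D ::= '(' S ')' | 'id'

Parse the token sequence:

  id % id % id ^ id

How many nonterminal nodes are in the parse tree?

[S [S [S [A [B [C [D id]]]]] % [A [B [C [D id]]]]] % [A [B [C [D id]]] ^ [A [B [C [D id]]]]]]

19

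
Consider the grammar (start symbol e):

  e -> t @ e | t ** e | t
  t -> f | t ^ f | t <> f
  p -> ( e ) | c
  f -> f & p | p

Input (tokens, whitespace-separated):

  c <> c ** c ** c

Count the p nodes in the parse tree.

4

[e [t [t [f [p c]]] <> [f [p c]]] ** [e [t [f [p c]]] ** [e [t [f [p c]]]]]]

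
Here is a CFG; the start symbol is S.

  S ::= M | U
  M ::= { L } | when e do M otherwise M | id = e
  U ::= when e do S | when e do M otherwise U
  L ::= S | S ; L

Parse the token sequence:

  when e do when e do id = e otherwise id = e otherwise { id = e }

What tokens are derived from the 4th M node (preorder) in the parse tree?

id = e

[S [M when e do [M when e do [M id = e] otherwise [M id = e]] otherwise [M { [L [S [M id = e]]] }]]]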